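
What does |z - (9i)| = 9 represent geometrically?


|z - z0| = r is a circle with center z0 and radius r.
Center = (0, 9), radius = 9

Circle with center (0, 9) and radius 9


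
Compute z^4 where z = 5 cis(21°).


r^4 = 5^4 = 625
n*theta = 4*21° = 84° = 84° (mod 360)
a = 625*cos(84°) = 65.3303
b = 625*sin(84°) = 621.5762

625 cis(84°) = 65.3303 + 621.5762i


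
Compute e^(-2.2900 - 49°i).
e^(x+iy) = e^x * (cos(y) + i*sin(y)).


e^-2.2900 = 0.10127
cos(-49°) = 0.6561
sin(-49°) = -0.7547
Real = 0.10127*0.6561 = 0.0664
Imag = 0.10127*(-0.7547) = -0.0764

0.0664 - 0.0764i


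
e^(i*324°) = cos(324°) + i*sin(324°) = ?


cos(324°) = 0.8090
sin(324°) = -0.5878

e^(i*324°) = 0.8090 - 0.5878i


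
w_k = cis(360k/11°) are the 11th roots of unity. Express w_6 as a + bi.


Angle = 360*6/11 = 196.3636°
a = cos(196.3636°) = -0.9595
b = sin(196.3636°) = -0.2817

-0.9595 - 0.2817i


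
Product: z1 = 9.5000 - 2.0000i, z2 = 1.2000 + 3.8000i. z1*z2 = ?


Real = 9.5*1.2 - (-2)*3.8 = 11.4 - (-7.6) = 19
Imag = 9.5*3.8 + 1.2*(-2) = 36.1 - (2.4) = 33.7

19.0000 + 33.7000i


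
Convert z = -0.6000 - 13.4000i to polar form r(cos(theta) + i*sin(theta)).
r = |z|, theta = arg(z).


r = sqrt(0.36+179.56) = sqrt(179.92) = 13.4134
theta = atan2(-13.4, -0.6) = -92.5638 degrees

r = 13.4134, theta = -92.5638 degrees


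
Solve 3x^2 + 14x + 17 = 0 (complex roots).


disc = 14^2 - 4*3*17 = 196 - 204 = -8
sqrt(|disc|) = sqrt(8) = 2.8284
Real part = -14/(2*3) = -2.3333
Imag part = 2.8284/(2*3) = 0.4714

-2.3333 ± 0.4714i


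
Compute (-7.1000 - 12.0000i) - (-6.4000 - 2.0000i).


Real: -7.1 + 6.4 = -0.7
Imag: -12 + 2 = -10

-0.7000 - 10.0000i


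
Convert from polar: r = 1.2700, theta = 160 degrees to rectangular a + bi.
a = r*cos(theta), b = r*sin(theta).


a = 1.2700*cos(160°) = 1.2700*(-0.9397) = -1.1934
b = 1.2700*sin(160°) = 1.2700*0.34202 = 0.4344

-1.1934 + 0.4344i


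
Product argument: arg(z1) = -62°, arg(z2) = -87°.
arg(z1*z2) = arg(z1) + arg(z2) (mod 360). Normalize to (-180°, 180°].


arg(z1*z2) = -62° - 87° = -149°
Normalized to (-180°, 180°]: -149°

-149°


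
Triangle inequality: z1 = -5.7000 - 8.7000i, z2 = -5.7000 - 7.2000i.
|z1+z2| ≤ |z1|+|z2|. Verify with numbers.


|z1| = sqrt((-5.7)^2 + (-8.7)^2) = sqrt(108.18) = 10.4010
|z2| = sqrt((-5.7)^2 + (-7.2)^2) = sqrt(84.33) = 9.1831
z1+z2 = -11.4000 - 15.9000i
|z1+z2| = sqrt(382.77) = 19.5645
|z1|+|z2| = 10.4010 + 9.1831 = 19.5841

|z1+z2| = 19.5645 ≤ |z1|+|z2| = 19.5841 (verified)


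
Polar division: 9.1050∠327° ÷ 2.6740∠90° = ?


r = 9.1050 / 2.6740 = 3.4050
theta = 327° - 90° = 237° = 237° (mod 360)

3.4050 cis(237°)


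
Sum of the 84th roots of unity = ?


The sum of all 84th roots of unity is 0.
Geometric series: (1 - w^84)/(1 - w) = (1-1)/(1-w) = 0 since w^84 = 1, w ≠ 1.
Alternatively: coefficient of z^83 in z^84 - 1 is 0.

0


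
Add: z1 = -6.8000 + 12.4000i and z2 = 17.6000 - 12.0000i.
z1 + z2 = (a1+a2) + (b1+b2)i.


Real: -6.8 + 17.6 = 10.8
Imag: 12.4 - 12 = 0.4

10.8000 + 0.4000i


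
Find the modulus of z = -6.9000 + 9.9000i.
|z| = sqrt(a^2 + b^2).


|z| = sqrt((-6.9)^2 + 9.9^2) = sqrt(47.61 + 98.01) = sqrt(145.62) = 12.0673

|z| = 12.0673


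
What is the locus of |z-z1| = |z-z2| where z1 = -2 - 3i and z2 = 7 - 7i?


Equal distances means the locus is the perpendicular bisector of z1 and z2.
Midpoint = ((-2+7)/2, (-3+(-7))/2) = (2.5000, -5.0000)

Perpendicular bisector through (2.5000, -5.0000)


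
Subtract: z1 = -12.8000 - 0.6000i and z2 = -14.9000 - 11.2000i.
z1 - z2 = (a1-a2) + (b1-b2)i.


Real: -12.8 + 14.9 = 2.1
Imag: -0.6 + 11.2 = 10.6

2.1000 + 10.6000i


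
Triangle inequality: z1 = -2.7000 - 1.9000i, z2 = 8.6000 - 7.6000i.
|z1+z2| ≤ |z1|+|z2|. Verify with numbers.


|z1| = sqrt((-2.7)^2 + (-1.9)^2) = sqrt(10.9) = 3.3015
|z2| = sqrt(8.6^2 + (-7.6)^2) = sqrt(131.72) = 11.4769
z1+z2 = 5.9000 - 9.5000i
|z1+z2| = sqrt(125.06) = 11.1830
|z1|+|z2| = 3.3015 + 11.4769 = 14.7784

|z1+z2| = 11.1830 ≤ |z1|+|z2| = 14.7784 (verified)


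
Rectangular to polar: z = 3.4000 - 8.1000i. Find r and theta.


r = sqrt(11.56+65.61) = sqrt(77.17) = 8.7846
theta = atan2(-8.1, 3.4) = -67.2296 degrees

r = 8.7846, theta = -67.2296 degrees


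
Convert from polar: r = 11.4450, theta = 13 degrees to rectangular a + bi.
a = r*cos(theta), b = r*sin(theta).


a = 11.4450*cos(13°) = 11.4450*0.97437 = 11.1517
b = 11.4450*sin(13°) = 11.4450*0.22495 = 2.5746

11.1517 + 2.5746i


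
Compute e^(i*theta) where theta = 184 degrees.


cos(184°) = -0.9976
sin(184°) = -0.0698

e^(i*184°) = -0.9976 - 0.0698i


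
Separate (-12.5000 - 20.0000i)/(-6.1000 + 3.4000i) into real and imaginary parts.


Multiply by conjugate: (-12.5000 - 20.0000i)(-6.1000 - 3.4000i) / ((-6.1)^2 + 3.4^2)
Numerator real = -12.5*(-6.1) - (20)*3.4 = 8.25
Numerator imag = -20*(-6.1) - (-12.5)*3.4 = 164.5
Denominator = 48.77
Re(z) = 8.25/48.77 = 0.1692
Im(z) = 164.5/48.77 = 3.3730

Re(z) = 0.1692, Im(z) = 3.3730


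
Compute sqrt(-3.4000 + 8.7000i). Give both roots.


|z| = sqrt(11.56+75.69) = 9.3408
sqrt((|z|+a)/2) = sqrt((9.3408+(-3.4))/2) = sqrt(2.9704) = 1.7235
sqrt((|z|-a)/2) = sqrt((9.3408-(-3.4))/2) = sqrt(6.3704) = 2.5240

±(1.7235 + 2.5240i) i.e. 1.7235 + 2.5240i and -1.7235 - 2.5240i


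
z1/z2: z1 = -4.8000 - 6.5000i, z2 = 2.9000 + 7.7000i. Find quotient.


Conjugate of z2 = 2.9000 - 7.7000i
Numerator: (-4.8000 - 6.5000i)(2.9000 - 7.7000i) = -63.9700 + 18.1100i
Denominator: 2.9^2 + 7.7^2 = 67.7
Result = (-63.9700 + 18.1100i)/67.7

-0.9449 + 0.2675i


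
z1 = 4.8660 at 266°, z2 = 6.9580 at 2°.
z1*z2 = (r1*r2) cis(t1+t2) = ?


r = 4.8660 * 6.9580 = 33.8576
theta = 266° + 2° = 268° = 268° (mod 360)

33.8576 cis(268°)


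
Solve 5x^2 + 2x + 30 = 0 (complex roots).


disc = 2^2 - 4*5*30 = 4 - 600 = -596
sqrt(|disc|) = sqrt(596) = 24.4131
Real part = -2/(2*5) = -0.2000
Imag part = 24.4131/(2*5) = 2.4413

-0.2000 ± 2.4413i


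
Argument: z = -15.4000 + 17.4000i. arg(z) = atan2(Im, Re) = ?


Re = -15.4, Im = 17.4
arg = atan2(17.4, -15.4) = 131.5107 degrees

arg(z) = 131.5107 degrees


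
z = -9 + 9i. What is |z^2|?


|z| = sqrt(81+81) = sqrt(162) = 12.7279
|z^2| = |z|^2 = (sqrt(162))^2 = 162

|z^2| = 162


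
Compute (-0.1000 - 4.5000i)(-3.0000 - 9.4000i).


Real = -0.1*(-3) - (-4.5)*(-9.4) = 0.3 - 42.3 = -42
Imag = -0.1*(-9.4) - (3)*(-4.5) = 0.94 + 13.5 = 14.44

-42.0000 + 14.4400i


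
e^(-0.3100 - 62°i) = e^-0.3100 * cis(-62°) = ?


e^-0.3100 = 0.7334
cos(-62°) = 0.4695
sin(-62°) = -0.88295
Real = 0.7334*0.4695 = 0.3443
Imag = 0.7334*(-0.88295) = -0.6476

0.3443 - 0.6476i


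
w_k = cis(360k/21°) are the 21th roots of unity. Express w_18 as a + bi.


Angle = 360*18/21 = 308.5714°
a = cos(308.5714°) = 0.6235
b = sin(308.5714°) = -0.7818

0.6235 - 0.7818i


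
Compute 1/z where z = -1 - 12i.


|z|^2 = 1+144 = 145
1/z = (-1 + 12i)/145

1/z = -0.0069 + 0.0828i


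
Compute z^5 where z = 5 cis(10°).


r^5 = 5^5 = 3125
n*theta = 5*10° = 50° = 50° (mod 360)
a = 3125*cos(50°) = 2008.7113
b = 3125*sin(50°) = 2393.8889

3125 cis(50°) = 2008.7113 + 2393.8889i


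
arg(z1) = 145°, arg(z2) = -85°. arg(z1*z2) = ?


arg(z1*z2) = 145° - 85° = 60°
Normalized to (-180°, 180°]: 60°

60°


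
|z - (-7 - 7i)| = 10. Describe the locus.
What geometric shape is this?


|z - z0| = r is a circle with center z0 and radius r.
Center = (-7, -7), radius = 10

Circle with center (-7, -7) and radius 10


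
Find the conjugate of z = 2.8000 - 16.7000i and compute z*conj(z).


z_bar = 2.8000 + 16.7000i
z*z_bar = 2.8^2 + (-16.7)^2 = 7.84 + 278.89 = 286.73

z_bar = 2.8000 + 16.7000i, z*z_bar = 286.73


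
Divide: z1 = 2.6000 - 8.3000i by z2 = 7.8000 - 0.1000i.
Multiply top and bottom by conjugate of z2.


Conjugate of z2 = 7.8000 + 0.1000i
Numerator: (2.6000 - 8.3000i)(7.8000 + 0.1000i) = 21.1100 - 64.4800i
Denominator: 7.8^2 + (-0.1)^2 = 60.85
Result = (21.1100 - 64.4800i)/60.85

0.3469 - 1.0597i


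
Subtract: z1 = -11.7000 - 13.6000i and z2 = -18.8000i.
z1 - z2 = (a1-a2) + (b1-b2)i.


Real: -11.7 - 0 = -11.7
Imag: -13.6 + 18.8 = 5.2

-11.7000 + 5.2000i


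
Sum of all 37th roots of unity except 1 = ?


With w = e^(2*pi*i/37), all 37 of the 37th roots of unity w^0 = 1, w, ..., w^(36) sum to 0: 1 + w + ... + w^(36) = (1 - w^37)/(1 - w) = 0 since w^37 = 1, w ≠ 1.
Removing the root 1: w + w^2 + ... + w^(36) = 0 - 1 = -1

Sum = -1


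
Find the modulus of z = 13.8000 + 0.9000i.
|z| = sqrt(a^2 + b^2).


|z| = sqrt(13.8^2 + 0.9^2) = sqrt(190.44 + 0.81) = sqrt(191.25) = 13.8293

|z| = 13.8293


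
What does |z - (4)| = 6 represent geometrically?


|z - z0| = r is a circle with center z0 and radius r.
Center = (4, 0), radius = 6

Circle with center (4, 0) and radius 6


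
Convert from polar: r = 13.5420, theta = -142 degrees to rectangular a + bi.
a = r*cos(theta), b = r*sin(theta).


a = 13.5420*cos(-142°) = 13.5420*(-0.78801) = -10.6712
b = 13.5420*sin(-142°) = 13.5420*(-0.61566) = -8.3373

-10.6712 - 8.3373i


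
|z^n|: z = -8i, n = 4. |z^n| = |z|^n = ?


|z| = sqrt(0+64) = sqrt(64) = 8
|z^4| = |z|^4 = 8^4 = 4096

|z^4| = 4096


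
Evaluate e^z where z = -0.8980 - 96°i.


e^-0.8980 = 0.4074
cos(-96°) = -0.1045
sin(-96°) = -0.9945
Real = 0.4074*(-0.1045) = -0.0426
Imag = 0.4074*(-0.9945) = -0.4052

-0.0426 - 0.4052i


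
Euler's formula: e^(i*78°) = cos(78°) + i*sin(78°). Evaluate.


cos(78°) = 0.2079
sin(78°) = 0.9781

e^(i*78°) = 0.2079 + 0.9781i


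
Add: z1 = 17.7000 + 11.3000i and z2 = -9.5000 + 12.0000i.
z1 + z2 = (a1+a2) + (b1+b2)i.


Real: 17.7 - 9.5 = 8.2
Imag: 11.3 + 12 = 23.3

8.2000 + 23.3000i


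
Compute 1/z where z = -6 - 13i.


|z|^2 = 36+169 = 205
1/z = (-6 + 13i)/205

1/z = -0.0293 + 0.0634i


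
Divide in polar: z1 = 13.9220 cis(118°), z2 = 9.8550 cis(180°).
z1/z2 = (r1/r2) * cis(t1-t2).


r = 13.9220 / 9.8550 = 1.4127
theta = 118° - 180° = -62° = 298° (mod 360)

1.4127 cis(298°)


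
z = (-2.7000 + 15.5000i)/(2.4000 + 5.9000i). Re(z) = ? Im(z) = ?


Multiply by conjugate: (-2.7000 + 15.5000i)(2.4000 - 5.9000i) / (2.4^2 + 5.9^2)
Numerator real = -2.7*2.4 + 15.5*5.9 = 84.97
Numerator imag = 15.5*2.4 - (-2.7)*5.9 = 53.13
Denominator = 40.57
Re(z) = 84.97/40.57 = 2.0944
Im(z) = 53.13/40.57 = 1.3096

Re(z) = 2.0944, Im(z) = 1.3096


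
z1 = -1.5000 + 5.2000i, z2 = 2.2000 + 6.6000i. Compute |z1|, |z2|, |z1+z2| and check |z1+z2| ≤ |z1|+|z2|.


|z1| = sqrt((-1.5)^2 + 5.2^2) = sqrt(29.29) = 5.4120
|z2| = sqrt(2.2^2 + 6.6^2) = sqrt(48.4) = 6.9570
z1+z2 = 0.7000 + 11.8000i
|z1+z2| = sqrt(139.73) = 11.8207
|z1|+|z2| = 5.4120 + 6.9570 = 12.3690

|z1+z2| = 11.8207 ≤ |z1|+|z2| = 12.3690 (verified)


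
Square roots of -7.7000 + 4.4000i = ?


|z| = sqrt(59.29+19.36) = 8.8685
sqrt((|z|+a)/2) = sqrt((8.8685+(-7.7))/2) = sqrt(0.5842) = 0.7644
sqrt((|z|-a)/2) = sqrt((8.8685-(-7.7))/2) = sqrt(8.2842) = 2.8782

±(0.7644 + 2.8782i) i.e. 0.7644 + 2.8782i and -0.7644 - 2.8782i


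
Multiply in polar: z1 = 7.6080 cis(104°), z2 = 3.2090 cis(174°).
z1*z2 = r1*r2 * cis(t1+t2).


r = 7.6080 * 3.2090 = 24.4141
theta = 104° + 174° = 278° = 278° (mod 360)

24.4141 cis(278°)


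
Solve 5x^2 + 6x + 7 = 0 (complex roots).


disc = 6^2 - 4*5*7 = 36 - 140 = -104
sqrt(|disc|) = sqrt(104) = 10.1980
Real part = -6/(2*5) = -0.6000
Imag part = 10.1980/(2*5) = 1.0198

-0.6000 ± 1.0198i


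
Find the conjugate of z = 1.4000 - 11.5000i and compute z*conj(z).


z_bar = 1.4000 + 11.5000i
z*z_bar = 1.4^2 + (-11.5)^2 = 1.96 + 132.25 = 134.21

z_bar = 1.4000 + 11.5000i, z*z_bar = 134.21


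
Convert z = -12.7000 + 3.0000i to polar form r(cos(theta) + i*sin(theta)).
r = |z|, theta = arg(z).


r = sqrt(161.29+9) = sqrt(170.29) = 13.0495
theta = atan2(3, -12.7) = 166.7092 degrees

r = 13.0495, theta = 166.7092 degrees


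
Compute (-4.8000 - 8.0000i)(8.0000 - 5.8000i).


Real = -4.8*8 - (-8)*(-5.8) = -38.4 - 46.4 = -84.8
Imag = -4.8*(-5.8) + 8*(-8) = 27.84 - (64) = -36.16

-84.8000 - 36.1600i


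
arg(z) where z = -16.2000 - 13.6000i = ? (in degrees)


Re = -16.2, Im = -13.6
arg = atan2(-13.6, -16.2) = -139.9863 degrees

arg(z) = -139.9863 degrees


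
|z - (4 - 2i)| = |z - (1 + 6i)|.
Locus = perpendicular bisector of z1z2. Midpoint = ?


Equal distances means the locus is the perpendicular bisector of z1 and z2.
Midpoint = ((4+1)/2, (-2+6)/2) = (2.5000, 2.0000)

Perpendicular bisector through (2.5000, 2.0000)


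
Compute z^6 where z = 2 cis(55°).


r^6 = 2^6 = 64
n*theta = 6*55° = 330° = 330° (mod 360)
a = 64*cos(330°) = 55.4256
b = 64*sin(330°) = -32.0000

64 cis(330°) = 55.4256 - 32.0000i


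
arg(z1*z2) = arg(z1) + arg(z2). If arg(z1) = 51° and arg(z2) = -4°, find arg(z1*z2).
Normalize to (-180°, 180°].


arg(z1*z2) = 51° - 4° = 47°
Normalized to (-180°, 180°]: 47°

47°


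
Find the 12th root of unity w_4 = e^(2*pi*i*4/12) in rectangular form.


Angle = 360*4/12 = 120°
a = cos(120°) = -0.5000
b = sin(120°) = 0.8660

-0.5000 + 0.8660i


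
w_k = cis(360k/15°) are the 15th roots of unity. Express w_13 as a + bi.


Angle = 360*13/15 = 312°
a = cos(312°) = 0.6691
b = sin(312°) = -0.7431

0.6691 - 0.7431i


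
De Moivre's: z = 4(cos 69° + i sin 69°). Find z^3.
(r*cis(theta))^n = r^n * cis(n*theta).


r^3 = 4^3 = 64
n*theta = 3*69° = 207° = 207° (mod 360)
a = 64*cos(207°) = -57.0244
b = 64*sin(207°) = -29.0554

64 cis(207°) = -57.0244 - 29.0554i


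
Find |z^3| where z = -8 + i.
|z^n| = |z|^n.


|z| = sqrt(64+1) = sqrt(65) = 8.0623
|z^3| = |z|^3 = (sqrt(65))^3 = 65*sqrt(65)

|z^3| = 65*sqrt(65) ≈ 524.0468


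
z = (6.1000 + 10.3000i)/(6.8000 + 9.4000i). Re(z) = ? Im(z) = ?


Multiply by conjugate: (6.1000 + 10.3000i)(6.8000 - 9.4000i) / (6.8^2 + 9.4^2)
Numerator real = 6.1*6.8 + 10.3*9.4 = 138.3
Numerator imag = 10.3*6.8 - 6.1*9.4 = 12.7
Denominator = 134.6
Re(z) = 138.3/134.6 = 1.0275
Im(z) = 12.7/134.6 = 0.0944

Re(z) = 1.0275, Im(z) = 0.0944


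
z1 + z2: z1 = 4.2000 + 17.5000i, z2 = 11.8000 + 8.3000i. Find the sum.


Real: 4.2 + 11.8 = 16
Imag: 17.5 + 8.3 = 25.8

16.0000 + 25.8000i


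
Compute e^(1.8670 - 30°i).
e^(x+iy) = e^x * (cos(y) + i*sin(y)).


e^1.8670 = 6.46886
cos(-30°) = 0.86603
sin(-30°) = -0.5
Real = 6.46886*0.86603 = 5.6022
Imag = 6.46886*(-0.5) = -3.2344

5.6022 - 3.2344i


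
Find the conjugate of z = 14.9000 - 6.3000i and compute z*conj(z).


z_bar = 14.9000 + 6.3000i
z*z_bar = 14.9^2 + (-6.3)^2 = 222.01 + 39.69 = 261.7

z_bar = 14.9000 + 6.3000i, z*z_bar = 261.7


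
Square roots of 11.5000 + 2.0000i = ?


|z| = sqrt(132.25+4) = 11.6726
sqrt((|z|+a)/2) = sqrt((11.6726+11.5)/2) = sqrt(11.5863) = 3.4039
sqrt((|z|-a)/2) = sqrt((11.6726-11.5)/2) = sqrt(0.0863) = 0.2938

±(3.4039 + 0.2938i) i.e. 3.4039 + 0.2938i and -3.4039 - 0.2938i


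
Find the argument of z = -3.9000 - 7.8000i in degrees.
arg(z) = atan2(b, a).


Re = -3.9, Im = -7.8
arg = atan2(-7.8, -3.9) = -116.5651 degrees

arg(z) = -116.5651 degrees


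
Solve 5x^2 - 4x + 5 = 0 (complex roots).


disc = (-4)^2 - 4*5*5 = 16 - 100 = -84
sqrt(|disc|) = sqrt(84) = 9.1652
Real part = 4/(2*5) = 0.4000
Imag part = 9.1652/(2*5) = 0.9165

0.4000 ± 0.9165i


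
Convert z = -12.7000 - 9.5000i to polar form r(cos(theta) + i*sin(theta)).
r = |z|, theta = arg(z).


r = sqrt(161.29+90.25) = sqrt(251.54) = 15.8600
theta = atan2(-9.5, -12.7) = -143.2024 degrees

r = 15.8600, theta = -143.2024 degrees


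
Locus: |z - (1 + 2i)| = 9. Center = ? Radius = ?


|z - z0| = r is a circle with center z0 and radius r.
Center = (1, 2), radius = 9

Circle with center (1, 2) and radius 9


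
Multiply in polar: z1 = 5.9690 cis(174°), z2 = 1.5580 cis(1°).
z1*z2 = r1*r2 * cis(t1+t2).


r = 5.9690 * 1.5580 = 9.2997
theta = 174° + 1° = 175° = 175° (mod 360)

9.2997 cis(175°)


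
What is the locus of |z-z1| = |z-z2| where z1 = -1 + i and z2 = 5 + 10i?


Equal distances means the locus is the perpendicular bisector of z1 and z2.
Midpoint = ((-1+5)/2, (1+10)/2) = (2.0000, 5.5000)

Perpendicular bisector through (2.0000, 5.5000)


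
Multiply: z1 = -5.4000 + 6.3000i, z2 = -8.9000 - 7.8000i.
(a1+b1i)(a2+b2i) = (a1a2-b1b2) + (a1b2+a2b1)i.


Real = -5.4*(-8.9) - 6.3*(-7.8) = 48.06 - (-49.14) = 97.2
Imag = -5.4*(-7.8) - (8.9)*6.3 = 42.12 - (56.07) = -13.95

97.2000 - 13.9500i


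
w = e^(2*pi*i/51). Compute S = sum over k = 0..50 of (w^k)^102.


The roots are w_k = w^k with w = e^(2*pi*i/51), and (w^k)^102 = (w^102)^k.
So S = 1 + u + u^2 + ... + u^(50) with u = w^102.
102 = 2*51 + 0, so 102 is a multiple of 51 and u = (w^51)^2 = 1.
Every one of the 51 terms equals 1: S = 51

S = 51


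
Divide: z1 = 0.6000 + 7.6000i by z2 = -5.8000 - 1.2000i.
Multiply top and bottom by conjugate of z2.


Conjugate of z2 = -5.8000 + 1.2000i
Numerator: (0.6000 + 7.6000i)(-5.8000 + 1.2000i) = -12.6000 - 43.3600i
Denominator: (-5.8)^2 + (-1.2)^2 = 35.08
Result = (-12.6000 - 43.3600i)/35.08

-0.3592 - 1.2360i


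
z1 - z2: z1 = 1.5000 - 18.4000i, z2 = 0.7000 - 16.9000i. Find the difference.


Real: 1.5 - 0.7 = 0.8
Imag: -18.4 + 16.9 = -1.5

0.8000 - 1.5000i


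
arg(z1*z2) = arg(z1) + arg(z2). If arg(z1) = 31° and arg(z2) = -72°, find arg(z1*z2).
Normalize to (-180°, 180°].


arg(z1*z2) = 31° - 72° = -41°
Normalized to (-180°, 180°]: -41°

-41°


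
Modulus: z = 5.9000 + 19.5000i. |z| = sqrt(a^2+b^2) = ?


|z| = sqrt(5.9^2 + 19.5^2) = sqrt(34.81 + 380.25) = sqrt(415.06) = 20.3730

|z| = 20.3730


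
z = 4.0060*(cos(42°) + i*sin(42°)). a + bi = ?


a = 4.0060*cos(42°) = 4.0060*0.74314 = 2.9770
b = 4.0060*sin(42°) = 4.0060*0.66913 = 2.6805

2.9770 + 2.6805i


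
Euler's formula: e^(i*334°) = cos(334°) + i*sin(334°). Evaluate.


cos(334°) = 0.8988
sin(334°) = -0.4384

e^(i*334°) = 0.8988 - 0.4384i


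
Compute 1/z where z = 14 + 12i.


|z|^2 = 196+144 = 340
1/z = (14 - 12i)/340

1/z = 0.0412 - 0.0353i


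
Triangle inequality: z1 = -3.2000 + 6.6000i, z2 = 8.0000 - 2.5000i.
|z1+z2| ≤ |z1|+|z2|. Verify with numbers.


|z1| = sqrt((-3.2)^2 + 6.6^2) = sqrt(53.8) = 7.3348
|z2| = sqrt(8^2 + (-2.5)^2) = sqrt(70.25) = 8.3815
z1+z2 = 4.8000 + 4.1000i
|z1+z2| = sqrt(39.85) = 6.3127
|z1|+|z2| = 7.3348 + 8.3815 = 15.7163

|z1+z2| = 6.3127 ≤ |z1|+|z2| = 15.7163 (verified)


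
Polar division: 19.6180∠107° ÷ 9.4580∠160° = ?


r = 19.6180 / 9.4580 = 2.0742
theta = 107° - 160° = -53° = 307° (mod 360)

2.0742 cis(307°)


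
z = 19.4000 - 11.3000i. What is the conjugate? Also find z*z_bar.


z_bar = 19.4000 + 11.3000i
z*z_bar = 19.4^2 + (-11.3)^2 = 376.36 + 127.69 = 504.05

z_bar = 19.4000 + 11.3000i, z*z_bar = 504.05


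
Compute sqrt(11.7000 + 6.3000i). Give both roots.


|z| = sqrt(136.89+39.69) = 13.2883
sqrt((|z|+a)/2) = sqrt((13.2883+11.7)/2) = sqrt(12.4942) = 3.5347
sqrt((|z|-a)/2) = sqrt((13.2883-11.7)/2) = sqrt(0.7942) = 0.8912

±(3.5347 + 0.8912i) i.e. 3.5347 + 0.8912i and -3.5347 - 0.8912i


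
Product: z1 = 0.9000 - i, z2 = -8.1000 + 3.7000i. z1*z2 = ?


Real = 0.9*(-8.1) - (-1)*3.7 = -7.29 - (-3.7) = -3.59
Imag = 0.9*3.7 - (8.1)*(-1) = 3.33 + 8.1 = 11.43

-3.5900 + 11.4300i


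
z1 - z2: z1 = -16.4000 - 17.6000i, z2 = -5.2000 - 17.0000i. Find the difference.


Real: -16.4 + 5.2 = -11.2
Imag: -17.6 + 17 = -0.6

-11.2000 - 0.6000i


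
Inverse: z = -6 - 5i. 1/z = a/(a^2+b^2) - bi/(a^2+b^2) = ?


|z|^2 = 36+25 = 61
1/z = (-6 + 5i)/61

1/z = -0.0984 + 0.0820i


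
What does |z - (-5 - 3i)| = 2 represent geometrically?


|z - z0| = r is a circle with center z0 and radius r.
Center = (-5, -3), radius = 2

Circle with center (-5, -3) and radius 2


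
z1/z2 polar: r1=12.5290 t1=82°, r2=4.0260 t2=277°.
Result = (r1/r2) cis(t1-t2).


r = 12.5290 / 4.0260 = 3.1120
theta = 82° - 277° = -195° = 165° (mod 360)

3.1120 cis(165°)


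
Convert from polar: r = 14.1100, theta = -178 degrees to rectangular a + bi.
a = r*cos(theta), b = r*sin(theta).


a = 14.1100*cos(-178°) = 14.1100*(-0.99939) = -14.1014
b = 14.1100*sin(-178°) = 14.1100*(-0.0349) = -0.4924

-14.1014 - 0.4924i


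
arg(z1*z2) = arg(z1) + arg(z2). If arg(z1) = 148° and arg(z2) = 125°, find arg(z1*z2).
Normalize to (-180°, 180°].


arg(z1*z2) = 148° + 125° = 273°
Normalized to (-180°, 180°]: -87°

-87°


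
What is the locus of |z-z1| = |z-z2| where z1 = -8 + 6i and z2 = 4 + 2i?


Equal distances means the locus is the perpendicular bisector of z1 and z2.
Midpoint = ((-8+4)/2, (6+2)/2) = (-2.0000, 4.0000)

Perpendicular bisector through (-2.0000, 4.0000)


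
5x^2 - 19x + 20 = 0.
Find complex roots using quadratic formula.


disc = (-19)^2 - 4*5*20 = 361 - 400 = -39
sqrt(|disc|) = sqrt(39) = 6.2450
Real part = 19/(2*5) = 1.9000
Imag part = 6.2450/(2*5) = 0.6245

1.9000 ± 0.6245i


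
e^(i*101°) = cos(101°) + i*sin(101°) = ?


cos(101°) = -0.1908
sin(101°) = 0.9816

e^(i*101°) = -0.1908 + 0.9816i


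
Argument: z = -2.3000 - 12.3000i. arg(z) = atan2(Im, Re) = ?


Re = -2.3, Im = -12.3
arg = atan2(-12.3, -2.3) = -100.5915 degrees

arg(z) = -100.5915 degrees


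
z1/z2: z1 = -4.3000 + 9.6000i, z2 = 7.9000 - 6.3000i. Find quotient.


Conjugate of z2 = 7.9000 + 6.3000i
Numerator: (-4.3000 + 9.6000i)(7.9000 + 6.3000i) = -94.4500 + 48.7500i
Denominator: 7.9^2 + (-6.3)^2 = 102.1
Result = (-94.4500 + 48.7500i)/102.1

-0.9251 + 0.4775i


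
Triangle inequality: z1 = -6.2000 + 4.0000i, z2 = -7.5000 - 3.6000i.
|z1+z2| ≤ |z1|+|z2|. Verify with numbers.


|z1| = sqrt((-6.2)^2 + 4^2) = sqrt(54.44) = 7.3783
|z2| = sqrt((-7.5)^2 + (-3.6)^2) = sqrt(69.21) = 8.3193
z1+z2 = -13.7000 + 0.4000i
|z1+z2| = sqrt(187.85) = 13.7058
|z1|+|z2| = 7.3783 + 8.3193 = 15.6976

|z1+z2| = 13.7058 ≤ |z1|+|z2| = 15.6976 (verified)


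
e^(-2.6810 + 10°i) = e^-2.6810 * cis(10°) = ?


e^-2.6810 = 0.0685
cos(10°) = 0.9848
sin(10°) = 0.1736
Real = 0.0685*0.9848 = 0.0675
Imag = 0.0685*0.1736 = 0.0119

0.0675 + 0.0119i


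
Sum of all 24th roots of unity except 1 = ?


With w = e^(2*pi*i/24), all 24 of the 24th roots of unity w^0 = 1, w, ..., w^(23) sum to 0: 1 + w + ... + w^(23) = (1 - w^24)/(1 - w) = 0 since w^24 = 1, w ≠ 1.
Removing the root 1: w + w^2 + ... + w^(23) = 0 - 1 = -1

Sum = -1


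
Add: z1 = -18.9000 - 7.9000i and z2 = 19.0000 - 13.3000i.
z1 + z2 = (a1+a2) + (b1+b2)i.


Real: -18.9 + 19 = 0.1
Imag: -7.9 - 13.3 = -21.2

0.1000 - 21.2000i


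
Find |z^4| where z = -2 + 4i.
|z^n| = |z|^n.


|z| = sqrt(4+16) = sqrt(20) = 4.4721
|z^4| = |z|^4 = (sqrt(20))^4 = 20^2 = 400

|z^4| = 400


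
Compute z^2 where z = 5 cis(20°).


r^2 = 5^2 = 25
n*theta = 2*20° = 40° = 40° (mod 360)
a = 25*cos(40°) = 19.1511
b = 25*sin(40°) = 16.0697

25 cis(40°) = 19.1511 + 16.0697i


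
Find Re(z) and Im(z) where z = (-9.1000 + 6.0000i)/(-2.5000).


Multiply by conjugate: (-9.1000 + 6.0000i)(-2.5000) / ((-2.5)^2 + 0^2)
Numerator real = -9.1*(-2.5) + 6*0 = 22.75
Numerator imag = 6*(-2.5) - (-9.1)*0 = -15
Denominator = 6.25
Re(z) = 22.75/6.25 = 3.6400
Im(z) = -15/6.25 = -2.4000

Re(z) = 3.6400, Im(z) = -2.4000


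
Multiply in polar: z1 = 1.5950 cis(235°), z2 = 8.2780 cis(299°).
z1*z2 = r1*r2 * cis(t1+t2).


r = 1.5950 * 8.2780 = 13.2034
theta = 235° + 299° = 534° = 174° (mod 360)

13.2034 cis(174°)


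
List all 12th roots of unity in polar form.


The 12th roots of unity are cis(360k/12°) for k=0..11
Angle step = 360/12 = 30°
Primitive root: cis(30°)
Primitive root = 0.8660 + 0.5000i

12 roots at angles: 0°, 30°, 60°, 90°, 120°, 150°, 180°, 210°, 240°, 270°, 300°, 330°


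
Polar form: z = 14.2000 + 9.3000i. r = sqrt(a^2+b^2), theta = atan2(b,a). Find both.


r = sqrt(201.64+86.49) = sqrt(288.13) = 16.9744
theta = atan2(9.3, 14.2) = 33.2220 degrees

r = 16.9744, theta = 33.2220 degrees


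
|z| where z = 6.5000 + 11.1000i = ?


|z| = sqrt(6.5^2 + 11.1^2) = sqrt(42.25 + 123.21) = sqrt(165.46) = 12.8631

|z| = 12.8631


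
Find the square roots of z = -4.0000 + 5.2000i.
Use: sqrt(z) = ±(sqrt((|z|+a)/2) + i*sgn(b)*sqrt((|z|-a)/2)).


|z| = sqrt(16+27.04) = 6.5605
sqrt((|z|+a)/2) = sqrt((6.5605+(-4))/2) = sqrt(1.2802) = 1.1315
sqrt((|z|-a)/2) = sqrt((6.5605-(-4))/2) = sqrt(5.2802) = 2.2979

±(1.1315 + 2.2979i) i.e. 1.1315 + 2.2979i and -1.1315 - 2.2979i


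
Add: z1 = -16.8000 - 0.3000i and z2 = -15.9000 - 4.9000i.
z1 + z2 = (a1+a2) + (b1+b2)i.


Real: -16.8 - 15.9 = -32.7
Imag: -0.3 - 4.9 = -5.2

-32.7000 - 5.2000i


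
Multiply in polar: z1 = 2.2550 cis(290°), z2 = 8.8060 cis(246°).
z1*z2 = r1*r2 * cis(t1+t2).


r = 2.2550 * 8.8060 = 19.8575
theta = 290° + 246° = 536° = 176° (mod 360)

19.8575 cis(176°)


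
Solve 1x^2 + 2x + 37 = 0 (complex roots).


disc = 2^2 - 4*1*37 = 4 - 148 = -144
sqrt(|disc|) = sqrt(144) = 12.0000
Real part = -2/(2*1) = -1.0000
Imag part = 12.0000/(2*1) = 6.0000

-1.0000 ± 6.0000i


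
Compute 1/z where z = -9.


|z|^2 = 81+0 = 81
1/z = (-9 - 0i)/81

1/z = -0.1111 + 0i


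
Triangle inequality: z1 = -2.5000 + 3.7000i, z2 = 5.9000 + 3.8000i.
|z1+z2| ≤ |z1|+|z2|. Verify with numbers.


|z1| = sqrt((-2.5)^2 + 3.7^2) = sqrt(19.94) = 4.4654
|z2| = sqrt(5.9^2 + 3.8^2) = sqrt(49.25) = 7.0178
z1+z2 = 3.4000 + 7.5000i
|z1+z2| = sqrt(67.81) = 8.2347
|z1|+|z2| = 4.4654 + 7.0178 = 11.4832

|z1+z2| = 8.2347 ≤ |z1|+|z2| = 11.4832 (verified)


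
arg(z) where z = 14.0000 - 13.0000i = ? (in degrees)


Re = 14, Im = -13
arg = atan2(-13, 14) = -42.8789 degrees

arg(z) = -42.8789 degrees


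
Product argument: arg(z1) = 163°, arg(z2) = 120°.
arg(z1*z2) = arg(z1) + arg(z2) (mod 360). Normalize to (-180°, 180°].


arg(z1*z2) = 163° + 120° = 283°
Normalized to (-180°, 180°]: -77°

-77°


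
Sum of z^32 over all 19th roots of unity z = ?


The roots are w_k = w^k with w = e^(2*pi*i/19), and (w^k)^32 = (w^32)^k.
So S = 1 + u + u^2 + ... + u^(18) with u = w^32.
32 = 1*19 + 13, so 32 is not a multiple of 19: u = (w^19)^1 * w^13 = w^13 ≠ 1 (w is a primitive 19th root), while u^19 = (w^19)^32 = 1.
Geometric series: S = (1 - u^19)/(1 - u) = (1 - 1)/(1 - u) = 0

S = 0


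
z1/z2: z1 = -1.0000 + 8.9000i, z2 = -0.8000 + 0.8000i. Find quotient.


Conjugate of z2 = -0.8000 - 0.8000i
Numerator: (-1.0000 + 8.9000i)(-0.8000 - 0.8000i) = 7.9200 - 6.3200i
Denominator: (-0.8)^2 + 0.8^2 = 1.28
Result = (7.9200 - 6.3200i)/1.28

6.1875 - 4.9375i


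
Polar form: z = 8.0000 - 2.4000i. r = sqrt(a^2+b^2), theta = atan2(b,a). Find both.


r = sqrt(64+5.76) = sqrt(69.76) = 8.3522
theta = atan2(-2.4, 8) = -16.6992 degrees

r = 8.3522, theta = -16.6992 degrees


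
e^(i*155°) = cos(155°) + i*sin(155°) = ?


cos(155°) = -0.9063
sin(155°) = 0.4226

e^(i*155°) = -0.9063 + 0.4226i


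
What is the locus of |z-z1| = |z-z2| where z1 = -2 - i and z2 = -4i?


Equal distances means the locus is the perpendicular bisector of z1 and z2.
Midpoint = ((-2+0)/2, (-1+(-4))/2) = (-1.0000, -2.5000)

Perpendicular bisector through (-1.0000, -2.5000)


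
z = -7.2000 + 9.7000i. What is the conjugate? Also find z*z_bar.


z_bar = -7.2000 - 9.7000i
z*z_bar = (-7.2)^2 + 9.7^2 = 51.84 + 94.09 = 145.93

z_bar = -7.2000 - 9.7000i, z*z_bar = 145.93


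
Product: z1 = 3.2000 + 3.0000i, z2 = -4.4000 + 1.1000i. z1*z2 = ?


Real = 3.2*(-4.4) - 3*1.1 = -14.08 - 3.3 = -17.38
Imag = 3.2*1.1 - (4.4)*3 = 3.52 - (13.2) = -9.68

-17.3800 - 9.6800i


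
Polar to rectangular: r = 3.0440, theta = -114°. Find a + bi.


a = 3.0440*cos(-114°) = 3.0440*(-0.40674) = -1.2381
b = 3.0440*sin(-114°) = 3.0440*(-0.91355) = -2.7808

-1.2381 - 2.7808i


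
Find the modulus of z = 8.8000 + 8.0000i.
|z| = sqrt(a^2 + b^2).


|z| = sqrt(8.8^2 + 8^2) = sqrt(77.44 + 64) = sqrt(141.44) = 11.8929

|z| = 11.8929


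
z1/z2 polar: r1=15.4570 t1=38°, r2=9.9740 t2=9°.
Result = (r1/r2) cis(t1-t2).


r = 15.4570 / 9.9740 = 1.5497
theta = 38° - 9° = 29° = 29° (mod 360)

1.5497 cis(29°)


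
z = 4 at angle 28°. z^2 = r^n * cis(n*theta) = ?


r^2 = 4^2 = 16
n*theta = 2*28° = 56° = 56° (mod 360)
a = 16*cos(56°) = 8.9471
b = 16*sin(56°) = 13.2646

16 cis(56°) = 8.9471 + 13.2646i


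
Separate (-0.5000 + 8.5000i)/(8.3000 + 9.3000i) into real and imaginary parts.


Multiply by conjugate: (-0.5000 + 8.5000i)(8.3000 - 9.3000i) / (8.3^2 + 9.3^2)
Numerator real = -0.5*8.3 + 8.5*9.3 = 74.9
Numerator imag = 8.5*8.3 - (-0.5)*9.3 = 75.2
Denominator = 155.38
Re(z) = 74.9/155.38 = 0.4820
Im(z) = 75.2/155.38 = 0.4840

Re(z) = 0.4820, Im(z) = 0.4840


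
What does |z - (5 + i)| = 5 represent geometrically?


|z - z0| = r is a circle with center z0 and radius r.
Center = (5, 1), radius = 5

Circle with center (5, 1) and radius 5


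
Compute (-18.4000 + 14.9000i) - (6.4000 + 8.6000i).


Real: -18.4 - 6.4 = -24.8
Imag: 14.9 - 8.6 = 6.3

-24.8000 + 6.3000i


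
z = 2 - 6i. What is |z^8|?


|z| = sqrt(4+36) = sqrt(40) = 6.3246
|z^8| = |z|^8 = (sqrt(40))^8 = 40^4 = 2560000

|z^8| = 2560000


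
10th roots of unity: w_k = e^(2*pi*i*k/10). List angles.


The 10th roots of unity are cis(360k/10°) for k=0..9
Angle step = 360/10 = 36°
Primitive root: cis(36°)
Primitive root = 0.8090 + 0.5878i

10 roots at angles: 0°, 36°, 72°, 108°, 144°, 180°, 216°, 252°, 288°, 324°


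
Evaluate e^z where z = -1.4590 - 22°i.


e^-1.4590 = 0.23247
cos(-22°) = 0.9272
sin(-22°) = -0.3746
Real = 0.23247*0.9272 = 0.2155
Imag = 0.23247*(-0.3746) = -0.0871

0.2155 - 0.0871i


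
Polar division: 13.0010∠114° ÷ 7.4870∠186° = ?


r = 13.0010 / 7.4870 = 1.7365
theta = 114° - 186° = -72° = 288° (mod 360)

1.7365 cis(288°)


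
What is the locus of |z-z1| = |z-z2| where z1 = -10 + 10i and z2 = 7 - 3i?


Equal distances means the locus is the perpendicular bisector of z1 and z2.
Midpoint = ((-10+7)/2, (10+(-3))/2) = (-1.5000, 3.5000)

Perpendicular bisector through (-1.5000, 3.5000)


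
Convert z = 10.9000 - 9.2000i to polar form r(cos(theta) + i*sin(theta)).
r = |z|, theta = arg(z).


r = sqrt(118.81+84.64) = sqrt(203.45) = 14.2636
theta = atan2(-9.2, 10.9) = -40.1656 degrees

r = 14.2636, theta = -40.1656 degrees


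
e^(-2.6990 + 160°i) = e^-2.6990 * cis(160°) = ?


e^-2.6990 = 0.0673
cos(160°) = -0.9397
sin(160°) = 0.342
Real = 0.0673*(-0.9397) = -0.0632
Imag = 0.0673*0.342 = 0.0230

-0.0632 + 0.0230i


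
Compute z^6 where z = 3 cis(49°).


r^6 = 3^6 = 729
n*theta = 6*49° = 294° = 294° (mod 360)
a = 729*cos(294°) = 296.5110
b = 729*sin(294°) = -665.9746

729 cis(294°) = 296.5110 - 665.9746i


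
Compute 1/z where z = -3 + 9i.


|z|^2 = 9+81 = 90
1/z = (-3 - 9i)/90

1/z = -0.0333 - 0.1000i


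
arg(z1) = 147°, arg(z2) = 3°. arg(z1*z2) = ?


arg(z1*z2) = 147° + 3° = 150°
Normalized to (-180°, 180°]: 150°

150°


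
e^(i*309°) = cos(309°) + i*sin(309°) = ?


cos(309°) = 0.6293
sin(309°) = -0.7771

e^(i*309°) = 0.6293 - 0.7771i


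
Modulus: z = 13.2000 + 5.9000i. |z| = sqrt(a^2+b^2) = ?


|z| = sqrt(13.2^2 + 5.9^2) = sqrt(174.24 + 34.81) = sqrt(209.05) = 14.4586

|z| = 14.4586


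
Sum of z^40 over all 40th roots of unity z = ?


The roots are w_k = w^k with w = e^(2*pi*i/40), and (w^k)^40 = (w^40)^k.
So S = 1 + u + u^2 + ... + u^(39) with u = w^40.
40 = 1*40 + 0, so 40 is a multiple of 40 and u = (w^40)^1 = 1.
Every one of the 40 terms equals 1: S = 40

S = 40


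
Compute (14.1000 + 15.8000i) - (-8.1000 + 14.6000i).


Real: 14.1 + 8.1 = 22.2
Imag: 15.8 - 14.6 = 1.2

22.2000 + 1.2000i


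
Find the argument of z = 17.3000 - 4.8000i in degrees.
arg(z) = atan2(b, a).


Re = 17.3, Im = -4.8
arg = atan2(-4.8, 17.3) = -15.5070 degrees

arg(z) = -15.5070 degrees


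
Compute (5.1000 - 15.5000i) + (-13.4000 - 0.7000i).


Real: 5.1 - 13.4 = -8.3
Imag: -15.5 - 0.7 = -16.2

-8.3000 - 16.2000i


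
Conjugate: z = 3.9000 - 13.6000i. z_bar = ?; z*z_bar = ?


z_bar = 3.9000 + 13.6000i
z*z_bar = 3.9^2 + (-13.6)^2 = 15.21 + 184.96 = 200.17

z_bar = 3.9000 + 13.6000i, z*z_bar = 200.17


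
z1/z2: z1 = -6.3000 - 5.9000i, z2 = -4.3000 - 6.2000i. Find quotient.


Conjugate of z2 = -4.3000 + 6.2000i
Numerator: (-6.3000 - 5.9000i)(-4.3000 + 6.2000i) = 63.6700 - 13.6900i
Denominator: (-4.3)^2 + (-6.2)^2 = 56.93
Result = (63.6700 - 13.6900i)/56.93

1.1184 - 0.2405i


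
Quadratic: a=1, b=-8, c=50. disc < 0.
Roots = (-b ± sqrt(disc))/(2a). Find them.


disc = (-8)^2 - 4*1*50 = 64 - 200 = -136
sqrt(|disc|) = sqrt(136) = 11.6619
Real part = 8/(2*1) = 4.0000
Imag part = 11.6619/(2*1) = 5.8310

4.0000 ± 5.8310i


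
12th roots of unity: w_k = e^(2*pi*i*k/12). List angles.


The 12th roots of unity are cis(360k/12°) for k=0..11
Angle step = 360/12 = 30°
Primitive root: cis(30°)
Primitive root = 0.8660 + 0.5000i

12 roots at angles: 0°, 30°, 60°, 90°, 120°, 150°, 180°, 210°, 240°, 270°, 300°, 330°


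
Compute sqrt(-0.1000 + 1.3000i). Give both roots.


|z| = sqrt(0.01+1.69) = 1.3038
sqrt((|z|+a)/2) = sqrt((1.3038+(-0.1))/2) = sqrt(0.6019) = 0.7758
sqrt((|z|-a)/2) = sqrt((1.3038-(-0.1))/2) = sqrt(0.7019) = 0.8378

±(0.7758 + 0.8378i) i.e. 0.7758 + 0.8378i and -0.7758 - 0.8378i


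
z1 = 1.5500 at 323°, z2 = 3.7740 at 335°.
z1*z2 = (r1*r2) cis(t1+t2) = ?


r = 1.5500 * 3.7740 = 5.8497
theta = 323° + 335° = 658° = 298° (mod 360)

5.8497 cis(298°)


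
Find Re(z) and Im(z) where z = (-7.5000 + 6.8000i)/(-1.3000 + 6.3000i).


Multiply by conjugate: (-7.5000 + 6.8000i)(-1.3000 - 6.3000i) / ((-1.3)^2 + 6.3^2)
Numerator real = -7.5*(-1.3) + 6.8*6.3 = 52.59
Numerator imag = 6.8*(-1.3) - (-7.5)*6.3 = 38.41
Denominator = 41.38
Re(z) = 52.59/41.38 = 1.2709
Im(z) = 38.41/41.38 = 0.9282

Re(z) = 1.2709, Im(z) = 0.9282


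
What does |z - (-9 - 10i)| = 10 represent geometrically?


|z - z0| = r is a circle with center z0 and radius r.
Center = (-9, -10), radius = 10

Circle with center (-9, -10) and radius 10


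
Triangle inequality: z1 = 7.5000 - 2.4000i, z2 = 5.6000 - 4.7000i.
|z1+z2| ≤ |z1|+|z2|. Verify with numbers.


|z1| = sqrt(7.5^2 + (-2.4)^2) = sqrt(62.01) = 7.8746
|z2| = sqrt(5.6^2 + (-4.7)^2) = sqrt(53.45) = 7.3110
z1+z2 = 13.1000 - 7.1000i
|z1+z2| = sqrt(222.02) = 14.9003
|z1|+|z2| = 7.8746 + 7.3110 = 15.1856

|z1+z2| = 14.9003 ≤ |z1|+|z2| = 15.1856 (verified)


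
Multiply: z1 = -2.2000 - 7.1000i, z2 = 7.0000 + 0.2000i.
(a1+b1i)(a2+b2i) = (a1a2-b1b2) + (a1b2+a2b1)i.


Real = -2.2*7 - (-7.1)*0.2 = -15.4 - (-1.42) = -13.98
Imag = -2.2*0.2 + 7*(-7.1) = -0.44 - (49.7) = -50.14

-13.9800 - 50.1400i


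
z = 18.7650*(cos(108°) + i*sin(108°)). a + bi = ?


a = 18.7650*cos(108°) = 18.7650*(-0.309017) = -5.7987
b = 18.7650*sin(108°) = 18.7650*0.95106 = 17.8466

-5.7987 + 17.8466i


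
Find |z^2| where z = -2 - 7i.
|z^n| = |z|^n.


|z| = sqrt(4+49) = sqrt(53) = 7.2801
|z^2| = |z|^2 = (sqrt(53))^2 = 53

|z^2| = 53


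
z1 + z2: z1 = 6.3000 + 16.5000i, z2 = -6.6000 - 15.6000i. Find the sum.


Real: 6.3 - 6.6 = -0.3
Imag: 16.5 - 15.6 = 0.9

-0.3000 + 0.9000i


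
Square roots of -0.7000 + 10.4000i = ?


|z| = sqrt(0.49+108.16) = 10.4235
sqrt((|z|+a)/2) = sqrt((10.4235+(-0.7))/2) = sqrt(4.8618) = 2.2049
sqrt((|z|-a)/2) = sqrt((10.4235-(-0.7))/2) = sqrt(5.5618) = 2.3583

±(2.2049 + 2.3583i) i.e. 2.2049 + 2.3583i and -2.2049 - 2.3583i


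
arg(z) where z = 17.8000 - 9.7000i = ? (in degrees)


Re = 17.8, Im = -9.7
arg = atan2(-9.7, 17.8) = -28.5879 degrees

arg(z) = -28.5879 degrees


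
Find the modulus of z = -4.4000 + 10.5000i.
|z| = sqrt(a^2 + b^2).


|z| = sqrt((-4.4)^2 + 10.5^2) = sqrt(19.36 + 110.25) = sqrt(129.61) = 11.3846

|z| = 11.3846


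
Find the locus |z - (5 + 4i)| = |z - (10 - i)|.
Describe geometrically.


Equal distances means the locus is the perpendicular bisector of z1 and z2.
Midpoint = ((5+10)/2, (4+(-1))/2) = (7.5000, 1.5000)

Perpendicular bisector through (7.5000, 1.5000)


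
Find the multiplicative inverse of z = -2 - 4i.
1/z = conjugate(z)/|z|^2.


|z|^2 = 4+16 = 20
1/z = (-2 + 4i)/20

1/z = -0.1000 + 0.2000i


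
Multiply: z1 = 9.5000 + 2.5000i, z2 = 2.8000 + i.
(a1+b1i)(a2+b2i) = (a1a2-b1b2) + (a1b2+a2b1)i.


Real = 9.5*2.8 - 2.5*1 = 26.6 - 2.5 = 24.1
Imag = 9.5*1 + 2.8*2.5 = 9.5 + 7 = 16.5

24.1000 + 16.5000i


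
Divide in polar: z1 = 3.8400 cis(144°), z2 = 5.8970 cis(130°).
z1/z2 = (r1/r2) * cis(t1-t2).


r = 3.8400 / 5.8970 = 0.6512
theta = 144° - 130° = 14° = 14° (mod 360)

0.6512 cis(14°)


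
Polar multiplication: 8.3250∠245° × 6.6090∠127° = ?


r = 8.3250 * 6.6090 = 55.0199
theta = 245° + 127° = 372° = 12° (mod 360)

55.0199 cis(12°)


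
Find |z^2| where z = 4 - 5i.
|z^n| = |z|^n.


|z| = sqrt(16+25) = sqrt(41) = 6.4031
|z^2| = |z|^2 = (sqrt(41))^2 = 41

|z^2| = 41


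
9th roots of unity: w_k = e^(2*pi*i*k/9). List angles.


The 9th roots of unity are cis(360k/9°) for k=0..8
Angle step = 360/9 = 40°
Primitive root: cis(40°)
Primitive root = 0.7660 + 0.6428i

9 roots at angles: 0°, 40°, 80°, 120°, 160°, 200°, 240°, 280°, 320°


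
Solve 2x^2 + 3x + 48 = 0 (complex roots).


disc = 3^2 - 4*2*48 = 9 - 384 = -375
sqrt(|disc|) = sqrt(375) = 19.3649
Real part = -3/(2*2) = -0.7500
Imag part = 19.3649/(2*2) = 4.8412

-0.7500 ± 4.8412i


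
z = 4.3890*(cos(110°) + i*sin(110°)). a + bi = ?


a = 4.3890*cos(110°) = 4.3890*(-0.34202) = -1.5011
b = 4.3890*sin(110°) = 4.3890*0.9397 = 4.1243

-1.5011 + 4.1243i


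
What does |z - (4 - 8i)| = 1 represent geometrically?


|z - z0| = r is a circle with center z0 and radius r.
Center = (4, -8), radius = 1

Circle with center (4, -8) and radius 1


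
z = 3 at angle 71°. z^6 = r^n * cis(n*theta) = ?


r^6 = 3^6 = 729
n*theta = 6*71° = 426° = 66° (mod 360)
a = 729*cos(66°) = 296.5110
b = 729*sin(66°) = 665.9746

729 cis(66°) = 296.5110 + 665.9746i


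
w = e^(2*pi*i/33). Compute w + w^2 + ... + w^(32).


With w = e^(2*pi*i/33), all 33 of the 33th roots of unity w^0 = 1, w, ..., w^(32) sum to 0: 1 + w + ... + w^(32) = (1 - w^33)/(1 - w) = 0 since w^33 = 1, w ≠ 1.
Removing the root 1: w + w^2 + ... + w^(32) = 0 - 1 = -1

Sum = -1


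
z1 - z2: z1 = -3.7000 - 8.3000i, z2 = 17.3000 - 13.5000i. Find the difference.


Real: -3.7 - 17.3 = -21
Imag: -8.3 + 13.5 = 5.2

-21.0000 + 5.2000i


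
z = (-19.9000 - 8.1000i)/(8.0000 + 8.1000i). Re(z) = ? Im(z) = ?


Multiply by conjugate: (-19.9000 - 8.1000i)(8.0000 - 8.1000i) / (8^2 + 8.1^2)
Numerator real = -19.9*8 - (8.1)*8.1 = -224.81
Numerator imag = -8.1*8 - (-19.9)*8.1 = 96.39
Denominator = 129.61
Re(z) = -224.81/129.61 = -1.7345
Im(z) = 96.39/129.61 = 0.7437

Re(z) = -1.7345, Im(z) = 0.7437


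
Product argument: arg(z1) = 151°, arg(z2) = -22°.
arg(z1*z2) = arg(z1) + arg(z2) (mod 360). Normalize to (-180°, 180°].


arg(z1*z2) = 151° - 22° = 129°
Normalized to (-180°, 180°]: 129°

129°


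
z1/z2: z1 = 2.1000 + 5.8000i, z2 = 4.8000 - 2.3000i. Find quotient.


Conjugate of z2 = 4.8000 + 2.3000i
Numerator: (2.1000 + 5.8000i)(4.8000 + 2.3000i) = -3.2600 + 32.6700i
Denominator: 4.8^2 + (-2.3)^2 = 28.33
Result = (-3.2600 + 32.6700i)/28.33

-0.1151 + 1.1532i


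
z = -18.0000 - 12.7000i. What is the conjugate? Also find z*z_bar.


z_bar = -18.0000 + 12.7000i
z*z_bar = (-18)^2 + (-12.7)^2 = 324 + 161.29 = 485.29

z_bar = -18.0000 + 12.7000i, z*z_bar = 485.29
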